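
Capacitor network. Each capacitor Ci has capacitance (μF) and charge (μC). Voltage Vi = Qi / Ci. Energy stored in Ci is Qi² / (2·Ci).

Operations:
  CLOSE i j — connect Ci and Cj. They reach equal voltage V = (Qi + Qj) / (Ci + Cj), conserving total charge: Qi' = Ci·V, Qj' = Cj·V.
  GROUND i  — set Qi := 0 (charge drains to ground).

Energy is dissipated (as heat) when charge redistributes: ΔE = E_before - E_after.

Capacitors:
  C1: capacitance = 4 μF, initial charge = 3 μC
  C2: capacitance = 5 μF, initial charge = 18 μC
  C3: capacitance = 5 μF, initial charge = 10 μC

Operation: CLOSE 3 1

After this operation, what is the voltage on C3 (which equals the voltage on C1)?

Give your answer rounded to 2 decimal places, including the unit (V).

Initial: C1(4μF, Q=3μC, V=0.75V), C2(5μF, Q=18μC, V=3.60V), C3(5μF, Q=10μC, V=2.00V)
Op 1: CLOSE 3-1: Q_total=13.00, C_total=9.00, V=1.44; Q3=7.22, Q1=5.78; dissipated=1.736

Answer: 1.44 V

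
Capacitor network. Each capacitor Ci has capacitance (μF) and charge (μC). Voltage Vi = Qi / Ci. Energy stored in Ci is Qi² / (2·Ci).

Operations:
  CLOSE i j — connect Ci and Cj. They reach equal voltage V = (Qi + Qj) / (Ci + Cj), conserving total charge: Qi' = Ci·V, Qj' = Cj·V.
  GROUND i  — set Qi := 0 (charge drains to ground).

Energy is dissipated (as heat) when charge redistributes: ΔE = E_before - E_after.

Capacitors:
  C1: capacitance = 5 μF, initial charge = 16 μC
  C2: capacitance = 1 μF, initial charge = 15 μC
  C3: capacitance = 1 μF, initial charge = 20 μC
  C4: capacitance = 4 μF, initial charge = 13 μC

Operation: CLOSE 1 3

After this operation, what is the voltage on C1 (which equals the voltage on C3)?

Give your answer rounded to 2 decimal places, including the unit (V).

Answer: 6.00 V

Derivation:
Initial: C1(5μF, Q=16μC, V=3.20V), C2(1μF, Q=15μC, V=15.00V), C3(1μF, Q=20μC, V=20.00V), C4(4μF, Q=13μC, V=3.25V)
Op 1: CLOSE 1-3: Q_total=36.00, C_total=6.00, V=6.00; Q1=30.00, Q3=6.00; dissipated=117.600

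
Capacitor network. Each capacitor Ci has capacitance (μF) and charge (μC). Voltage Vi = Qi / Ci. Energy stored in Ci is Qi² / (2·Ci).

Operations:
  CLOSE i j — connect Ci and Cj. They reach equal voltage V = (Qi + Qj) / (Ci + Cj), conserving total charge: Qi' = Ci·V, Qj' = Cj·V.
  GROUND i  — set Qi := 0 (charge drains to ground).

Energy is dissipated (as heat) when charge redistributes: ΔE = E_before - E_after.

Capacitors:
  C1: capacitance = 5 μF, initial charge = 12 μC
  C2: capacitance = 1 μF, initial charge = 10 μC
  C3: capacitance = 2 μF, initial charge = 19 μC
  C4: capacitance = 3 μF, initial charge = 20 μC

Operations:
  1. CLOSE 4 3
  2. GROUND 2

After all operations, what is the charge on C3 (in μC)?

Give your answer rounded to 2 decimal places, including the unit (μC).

Answer: 15.60 μC

Derivation:
Initial: C1(5μF, Q=12μC, V=2.40V), C2(1μF, Q=10μC, V=10.00V), C3(2μF, Q=19μC, V=9.50V), C4(3μF, Q=20μC, V=6.67V)
Op 1: CLOSE 4-3: Q_total=39.00, C_total=5.00, V=7.80; Q4=23.40, Q3=15.60; dissipated=4.817
Op 2: GROUND 2: Q2=0; energy lost=50.000
Final charges: Q1=12.00, Q2=0.00, Q3=15.60, Q4=23.40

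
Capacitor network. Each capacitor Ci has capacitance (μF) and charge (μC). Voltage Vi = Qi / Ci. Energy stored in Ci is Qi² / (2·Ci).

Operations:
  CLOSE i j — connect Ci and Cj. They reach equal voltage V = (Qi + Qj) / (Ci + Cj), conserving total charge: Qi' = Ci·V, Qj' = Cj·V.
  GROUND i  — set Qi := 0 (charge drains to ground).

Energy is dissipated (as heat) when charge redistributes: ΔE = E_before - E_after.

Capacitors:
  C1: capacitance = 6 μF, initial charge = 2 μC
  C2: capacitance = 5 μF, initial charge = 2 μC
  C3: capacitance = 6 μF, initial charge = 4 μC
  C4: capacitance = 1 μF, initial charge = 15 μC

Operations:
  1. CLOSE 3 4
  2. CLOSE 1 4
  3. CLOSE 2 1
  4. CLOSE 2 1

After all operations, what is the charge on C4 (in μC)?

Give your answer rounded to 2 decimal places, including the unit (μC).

Answer: 0.67 μC

Derivation:
Initial: C1(6μF, Q=2μC, V=0.33V), C2(5μF, Q=2μC, V=0.40V), C3(6μF, Q=4μC, V=0.67V), C4(1μF, Q=15μC, V=15.00V)
Op 1: CLOSE 3-4: Q_total=19.00, C_total=7.00, V=2.71; Q3=16.29, Q4=2.71; dissipated=88.048
Op 2: CLOSE 1-4: Q_total=4.71, C_total=7.00, V=0.67; Q1=4.04, Q4=0.67; dissipated=2.430
Op 3: CLOSE 2-1: Q_total=6.04, C_total=11.00, V=0.55; Q2=2.75, Q1=3.29; dissipated=0.102
Op 4: CLOSE 2-1: Q_total=6.04, C_total=11.00, V=0.55; Q2=2.75, Q1=3.29; dissipated=0.000
Final charges: Q1=3.29, Q2=2.75, Q3=16.29, Q4=0.67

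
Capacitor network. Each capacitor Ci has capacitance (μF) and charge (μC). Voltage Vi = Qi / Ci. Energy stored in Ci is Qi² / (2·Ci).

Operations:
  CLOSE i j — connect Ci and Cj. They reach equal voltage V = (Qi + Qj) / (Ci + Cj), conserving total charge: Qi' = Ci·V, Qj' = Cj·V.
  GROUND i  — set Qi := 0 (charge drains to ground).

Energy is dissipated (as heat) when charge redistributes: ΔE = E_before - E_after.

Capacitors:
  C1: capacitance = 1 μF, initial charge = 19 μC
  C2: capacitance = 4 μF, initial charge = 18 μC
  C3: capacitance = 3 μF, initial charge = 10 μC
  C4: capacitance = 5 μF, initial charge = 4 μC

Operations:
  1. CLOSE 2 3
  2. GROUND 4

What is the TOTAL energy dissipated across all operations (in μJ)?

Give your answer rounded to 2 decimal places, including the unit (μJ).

Answer: 2.77 μJ

Derivation:
Initial: C1(1μF, Q=19μC, V=19.00V), C2(4μF, Q=18μC, V=4.50V), C3(3μF, Q=10μC, V=3.33V), C4(5μF, Q=4μC, V=0.80V)
Op 1: CLOSE 2-3: Q_total=28.00, C_total=7.00, V=4.00; Q2=16.00, Q3=12.00; dissipated=1.167
Op 2: GROUND 4: Q4=0; energy lost=1.600
Total dissipated: 2.767 μJ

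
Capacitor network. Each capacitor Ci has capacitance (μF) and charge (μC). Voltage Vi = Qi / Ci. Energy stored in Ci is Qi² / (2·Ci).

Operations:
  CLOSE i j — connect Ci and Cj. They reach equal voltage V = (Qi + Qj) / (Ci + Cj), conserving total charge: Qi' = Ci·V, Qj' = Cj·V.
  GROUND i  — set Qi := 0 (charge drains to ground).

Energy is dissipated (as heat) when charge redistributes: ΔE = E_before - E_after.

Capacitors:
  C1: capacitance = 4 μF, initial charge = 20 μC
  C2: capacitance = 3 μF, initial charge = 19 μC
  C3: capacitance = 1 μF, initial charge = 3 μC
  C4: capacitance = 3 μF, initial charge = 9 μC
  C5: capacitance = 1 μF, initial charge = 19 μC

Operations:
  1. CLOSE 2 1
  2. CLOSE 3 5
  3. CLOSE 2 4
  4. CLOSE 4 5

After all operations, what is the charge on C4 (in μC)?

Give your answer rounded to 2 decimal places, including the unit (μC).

Initial: C1(4μF, Q=20μC, V=5.00V), C2(3μF, Q=19μC, V=6.33V), C3(1μF, Q=3μC, V=3.00V), C4(3μF, Q=9μC, V=3.00V), C5(1μF, Q=19μC, V=19.00V)
Op 1: CLOSE 2-1: Q_total=39.00, C_total=7.00, V=5.57; Q2=16.71, Q1=22.29; dissipated=1.524
Op 2: CLOSE 3-5: Q_total=22.00, C_total=2.00, V=11.00; Q3=11.00, Q5=11.00; dissipated=64.000
Op 3: CLOSE 2-4: Q_total=25.71, C_total=6.00, V=4.29; Q2=12.86, Q4=12.86; dissipated=4.959
Op 4: CLOSE 4-5: Q_total=23.86, C_total=4.00, V=5.96; Q4=17.89, Q5=5.96; dissipated=16.906
Final charges: Q1=22.29, Q2=12.86, Q3=11.00, Q4=17.89, Q5=5.96

Answer: 17.89 μC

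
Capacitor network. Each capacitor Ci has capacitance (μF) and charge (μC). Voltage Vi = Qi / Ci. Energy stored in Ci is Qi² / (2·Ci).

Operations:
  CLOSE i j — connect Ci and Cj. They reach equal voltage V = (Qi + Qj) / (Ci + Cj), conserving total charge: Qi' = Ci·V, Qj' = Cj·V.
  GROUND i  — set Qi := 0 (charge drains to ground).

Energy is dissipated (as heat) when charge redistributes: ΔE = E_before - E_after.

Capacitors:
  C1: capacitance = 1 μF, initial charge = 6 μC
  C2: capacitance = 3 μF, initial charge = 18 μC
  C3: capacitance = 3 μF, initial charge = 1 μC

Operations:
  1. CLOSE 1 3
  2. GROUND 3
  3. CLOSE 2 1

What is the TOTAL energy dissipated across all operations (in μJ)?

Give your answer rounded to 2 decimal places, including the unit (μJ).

Initial: C1(1μF, Q=6μC, V=6.00V), C2(3μF, Q=18μC, V=6.00V), C3(3μF, Q=1μC, V=0.33V)
Op 1: CLOSE 1-3: Q_total=7.00, C_total=4.00, V=1.75; Q1=1.75, Q3=5.25; dissipated=12.042
Op 2: GROUND 3: Q3=0; energy lost=4.594
Op 3: CLOSE 2-1: Q_total=19.75, C_total=4.00, V=4.94; Q2=14.81, Q1=4.94; dissipated=6.773
Total dissipated: 23.409 μJ

Answer: 23.41 μJ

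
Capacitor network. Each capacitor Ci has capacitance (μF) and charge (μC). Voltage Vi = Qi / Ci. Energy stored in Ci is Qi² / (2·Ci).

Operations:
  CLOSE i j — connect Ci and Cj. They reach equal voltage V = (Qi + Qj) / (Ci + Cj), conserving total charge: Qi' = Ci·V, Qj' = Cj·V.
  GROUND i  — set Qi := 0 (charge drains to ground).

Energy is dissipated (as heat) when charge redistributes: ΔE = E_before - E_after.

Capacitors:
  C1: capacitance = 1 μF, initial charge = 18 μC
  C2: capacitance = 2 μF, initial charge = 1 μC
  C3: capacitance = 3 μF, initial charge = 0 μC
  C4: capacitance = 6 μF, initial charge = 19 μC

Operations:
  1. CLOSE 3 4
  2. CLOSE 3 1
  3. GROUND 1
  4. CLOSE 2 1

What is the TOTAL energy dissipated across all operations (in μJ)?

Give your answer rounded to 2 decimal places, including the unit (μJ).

Initial: C1(1μF, Q=18μC, V=18.00V), C2(2μF, Q=1μC, V=0.50V), C3(3μF, Q=0μC, V=0.00V), C4(6μF, Q=19μC, V=3.17V)
Op 1: CLOSE 3-4: Q_total=19.00, C_total=9.00, V=2.11; Q3=6.33, Q4=12.67; dissipated=10.028
Op 2: CLOSE 3-1: Q_total=24.33, C_total=4.00, V=6.08; Q3=18.25, Q1=6.08; dissipated=94.671
Op 3: GROUND 1: Q1=0; energy lost=18.503
Op 4: CLOSE 2-1: Q_total=1.00, C_total=3.00, V=0.33; Q2=0.67, Q1=0.33; dissipated=0.083
Total dissipated: 123.286 μJ

Answer: 123.29 μJ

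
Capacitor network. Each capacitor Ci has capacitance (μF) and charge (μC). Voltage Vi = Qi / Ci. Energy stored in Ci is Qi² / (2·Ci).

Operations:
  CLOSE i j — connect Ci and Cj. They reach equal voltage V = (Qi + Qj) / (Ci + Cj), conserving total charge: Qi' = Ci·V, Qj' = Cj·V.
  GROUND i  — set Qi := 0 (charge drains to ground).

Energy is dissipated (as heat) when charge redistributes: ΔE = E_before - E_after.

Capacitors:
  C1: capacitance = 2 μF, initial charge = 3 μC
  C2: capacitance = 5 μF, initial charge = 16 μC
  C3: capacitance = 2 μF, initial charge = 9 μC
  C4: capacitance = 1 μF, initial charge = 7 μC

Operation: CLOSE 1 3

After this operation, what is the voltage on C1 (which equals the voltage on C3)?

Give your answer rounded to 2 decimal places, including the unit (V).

Answer: 3.00 V

Derivation:
Initial: C1(2μF, Q=3μC, V=1.50V), C2(5μF, Q=16μC, V=3.20V), C3(2μF, Q=9μC, V=4.50V), C4(1μF, Q=7μC, V=7.00V)
Op 1: CLOSE 1-3: Q_total=12.00, C_total=4.00, V=3.00; Q1=6.00, Q3=6.00; dissipated=4.500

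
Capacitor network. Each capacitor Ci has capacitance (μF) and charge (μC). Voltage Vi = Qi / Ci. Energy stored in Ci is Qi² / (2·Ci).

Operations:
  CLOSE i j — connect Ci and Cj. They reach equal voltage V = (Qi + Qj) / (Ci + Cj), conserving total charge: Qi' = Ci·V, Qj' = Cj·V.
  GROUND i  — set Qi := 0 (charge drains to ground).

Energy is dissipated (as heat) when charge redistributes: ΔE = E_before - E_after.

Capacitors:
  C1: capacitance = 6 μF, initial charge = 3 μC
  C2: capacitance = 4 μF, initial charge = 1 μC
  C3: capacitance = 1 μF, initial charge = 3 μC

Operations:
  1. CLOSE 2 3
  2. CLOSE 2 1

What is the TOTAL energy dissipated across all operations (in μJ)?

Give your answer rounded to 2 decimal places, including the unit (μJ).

Initial: C1(6μF, Q=3μC, V=0.50V), C2(4μF, Q=1μC, V=0.25V), C3(1μF, Q=3μC, V=3.00V)
Op 1: CLOSE 2-3: Q_total=4.00, C_total=5.00, V=0.80; Q2=3.20, Q3=0.80; dissipated=3.025
Op 2: CLOSE 2-1: Q_total=6.20, C_total=10.00, V=0.62; Q2=2.48, Q1=3.72; dissipated=0.108
Total dissipated: 3.133 μJ

Answer: 3.13 μJ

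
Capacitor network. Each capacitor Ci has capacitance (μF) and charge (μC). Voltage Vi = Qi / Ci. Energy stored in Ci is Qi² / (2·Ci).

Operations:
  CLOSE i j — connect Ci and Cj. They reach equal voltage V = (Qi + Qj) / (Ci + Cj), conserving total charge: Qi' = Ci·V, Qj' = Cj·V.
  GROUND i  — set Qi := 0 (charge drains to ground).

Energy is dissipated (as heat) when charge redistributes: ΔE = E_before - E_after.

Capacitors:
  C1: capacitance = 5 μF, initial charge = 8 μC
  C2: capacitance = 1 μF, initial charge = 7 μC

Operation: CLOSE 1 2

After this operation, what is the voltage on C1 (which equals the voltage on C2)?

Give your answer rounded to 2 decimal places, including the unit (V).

Initial: C1(5μF, Q=8μC, V=1.60V), C2(1μF, Q=7μC, V=7.00V)
Op 1: CLOSE 1-2: Q_total=15.00, C_total=6.00, V=2.50; Q1=12.50, Q2=2.50; dissipated=12.150

Answer: 2.50 V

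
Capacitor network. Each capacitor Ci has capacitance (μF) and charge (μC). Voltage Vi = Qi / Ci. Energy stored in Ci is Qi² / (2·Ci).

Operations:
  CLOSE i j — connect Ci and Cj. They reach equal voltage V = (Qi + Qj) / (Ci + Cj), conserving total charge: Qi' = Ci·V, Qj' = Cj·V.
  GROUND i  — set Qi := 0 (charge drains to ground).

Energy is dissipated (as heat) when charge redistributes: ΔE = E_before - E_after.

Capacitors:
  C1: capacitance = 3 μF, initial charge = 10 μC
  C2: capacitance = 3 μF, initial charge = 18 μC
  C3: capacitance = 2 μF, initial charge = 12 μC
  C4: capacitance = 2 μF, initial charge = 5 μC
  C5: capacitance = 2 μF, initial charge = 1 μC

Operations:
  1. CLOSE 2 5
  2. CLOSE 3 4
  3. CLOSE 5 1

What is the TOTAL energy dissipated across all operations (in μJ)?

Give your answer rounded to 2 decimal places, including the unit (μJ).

Initial: C1(3μF, Q=10μC, V=3.33V), C2(3μF, Q=18μC, V=6.00V), C3(2μF, Q=12μC, V=6.00V), C4(2μF, Q=5μC, V=2.50V), C5(2μF, Q=1μC, V=0.50V)
Op 1: CLOSE 2-5: Q_total=19.00, C_total=5.00, V=3.80; Q2=11.40, Q5=7.60; dissipated=18.150
Op 2: CLOSE 3-4: Q_total=17.00, C_total=4.00, V=4.25; Q3=8.50, Q4=8.50; dissipated=6.125
Op 3: CLOSE 5-1: Q_total=17.60, C_total=5.00, V=3.52; Q5=7.04, Q1=10.56; dissipated=0.131
Total dissipated: 24.406 μJ

Answer: 24.41 μJ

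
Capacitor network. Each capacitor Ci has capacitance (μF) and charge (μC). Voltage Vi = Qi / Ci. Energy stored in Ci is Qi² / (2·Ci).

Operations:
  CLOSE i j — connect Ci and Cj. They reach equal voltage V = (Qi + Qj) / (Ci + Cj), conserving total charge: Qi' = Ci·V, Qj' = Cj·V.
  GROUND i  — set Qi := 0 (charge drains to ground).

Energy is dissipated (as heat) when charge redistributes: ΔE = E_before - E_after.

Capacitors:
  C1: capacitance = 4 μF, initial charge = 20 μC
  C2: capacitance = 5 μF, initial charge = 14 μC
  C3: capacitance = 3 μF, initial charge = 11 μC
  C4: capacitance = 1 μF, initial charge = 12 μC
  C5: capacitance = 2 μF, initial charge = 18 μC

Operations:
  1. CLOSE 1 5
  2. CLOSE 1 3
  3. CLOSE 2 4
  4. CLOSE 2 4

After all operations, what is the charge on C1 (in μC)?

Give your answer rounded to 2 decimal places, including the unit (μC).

Answer: 20.76 μC

Derivation:
Initial: C1(4μF, Q=20μC, V=5.00V), C2(5μF, Q=14μC, V=2.80V), C3(3μF, Q=11μC, V=3.67V), C4(1μF, Q=12μC, V=12.00V), C5(2μF, Q=18μC, V=9.00V)
Op 1: CLOSE 1-5: Q_total=38.00, C_total=6.00, V=6.33; Q1=25.33, Q5=12.67; dissipated=10.667
Op 2: CLOSE 1-3: Q_total=36.33, C_total=7.00, V=5.19; Q1=20.76, Q3=15.57; dissipated=6.095
Op 3: CLOSE 2-4: Q_total=26.00, C_total=6.00, V=4.33; Q2=21.67, Q4=4.33; dissipated=35.267
Op 4: CLOSE 2-4: Q_total=26.00, C_total=6.00, V=4.33; Q2=21.67, Q4=4.33; dissipated=0.000
Final charges: Q1=20.76, Q2=21.67, Q3=15.57, Q4=4.33, Q5=12.67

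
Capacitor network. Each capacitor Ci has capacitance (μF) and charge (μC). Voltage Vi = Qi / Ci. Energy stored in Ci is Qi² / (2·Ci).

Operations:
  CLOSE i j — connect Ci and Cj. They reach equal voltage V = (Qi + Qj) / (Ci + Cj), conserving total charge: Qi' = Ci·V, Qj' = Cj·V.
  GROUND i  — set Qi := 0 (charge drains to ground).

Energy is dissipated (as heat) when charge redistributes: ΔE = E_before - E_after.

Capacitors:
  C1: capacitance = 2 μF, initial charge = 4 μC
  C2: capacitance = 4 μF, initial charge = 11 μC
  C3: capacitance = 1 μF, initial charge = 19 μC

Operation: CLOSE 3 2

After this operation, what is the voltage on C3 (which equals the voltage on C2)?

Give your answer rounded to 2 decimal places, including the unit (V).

Initial: C1(2μF, Q=4μC, V=2.00V), C2(4μF, Q=11μC, V=2.75V), C3(1μF, Q=19μC, V=19.00V)
Op 1: CLOSE 3-2: Q_total=30.00, C_total=5.00, V=6.00; Q3=6.00, Q2=24.00; dissipated=105.625

Answer: 6.00 V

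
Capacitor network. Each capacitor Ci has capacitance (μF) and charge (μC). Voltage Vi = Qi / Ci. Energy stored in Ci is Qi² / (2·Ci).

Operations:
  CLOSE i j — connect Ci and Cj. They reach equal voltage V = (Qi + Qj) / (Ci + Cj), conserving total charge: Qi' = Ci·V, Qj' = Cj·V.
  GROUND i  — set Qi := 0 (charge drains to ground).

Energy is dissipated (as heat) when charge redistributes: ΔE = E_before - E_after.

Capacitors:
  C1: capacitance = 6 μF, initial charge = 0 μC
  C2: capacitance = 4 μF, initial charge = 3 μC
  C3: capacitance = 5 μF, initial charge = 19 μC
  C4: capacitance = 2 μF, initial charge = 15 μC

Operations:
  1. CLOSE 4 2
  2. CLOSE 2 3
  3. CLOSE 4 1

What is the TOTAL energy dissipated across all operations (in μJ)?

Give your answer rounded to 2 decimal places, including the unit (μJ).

Initial: C1(6μF, Q=0μC, V=0.00V), C2(4μF, Q=3μC, V=0.75V), C3(5μF, Q=19μC, V=3.80V), C4(2μF, Q=15μC, V=7.50V)
Op 1: CLOSE 4-2: Q_total=18.00, C_total=6.00, V=3.00; Q4=6.00, Q2=12.00; dissipated=30.375
Op 2: CLOSE 2-3: Q_total=31.00, C_total=9.00, V=3.44; Q2=13.78, Q3=17.22; dissipated=0.711
Op 3: CLOSE 4-1: Q_total=6.00, C_total=8.00, V=0.75; Q4=1.50, Q1=4.50; dissipated=6.750
Total dissipated: 37.836 μJ

Answer: 37.84 μJ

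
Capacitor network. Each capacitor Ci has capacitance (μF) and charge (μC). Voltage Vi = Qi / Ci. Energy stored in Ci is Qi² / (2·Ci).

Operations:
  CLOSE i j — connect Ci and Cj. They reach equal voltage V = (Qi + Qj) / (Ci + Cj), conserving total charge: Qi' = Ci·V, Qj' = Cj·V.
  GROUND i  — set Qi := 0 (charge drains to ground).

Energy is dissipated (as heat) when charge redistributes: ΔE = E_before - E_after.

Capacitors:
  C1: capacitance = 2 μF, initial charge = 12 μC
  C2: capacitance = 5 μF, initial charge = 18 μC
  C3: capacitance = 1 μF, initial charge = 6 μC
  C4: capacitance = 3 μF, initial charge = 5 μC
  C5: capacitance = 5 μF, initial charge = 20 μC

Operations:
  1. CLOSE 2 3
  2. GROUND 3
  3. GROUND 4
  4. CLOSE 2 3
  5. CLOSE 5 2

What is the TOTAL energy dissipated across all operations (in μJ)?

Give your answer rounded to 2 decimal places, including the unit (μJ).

Answer: 21.79 μJ

Derivation:
Initial: C1(2μF, Q=12μC, V=6.00V), C2(5μF, Q=18μC, V=3.60V), C3(1μF, Q=6μC, V=6.00V), C4(3μF, Q=5μC, V=1.67V), C5(5μF, Q=20μC, V=4.00V)
Op 1: CLOSE 2-3: Q_total=24.00, C_total=6.00, V=4.00; Q2=20.00, Q3=4.00; dissipated=2.400
Op 2: GROUND 3: Q3=0; energy lost=8.000
Op 3: GROUND 4: Q4=0; energy lost=4.167
Op 4: CLOSE 2-3: Q_total=20.00, C_total=6.00, V=3.33; Q2=16.67, Q3=3.33; dissipated=6.667
Op 5: CLOSE 5-2: Q_total=36.67, C_total=10.00, V=3.67; Q5=18.33, Q2=18.33; dissipated=0.556
Total dissipated: 21.789 μJ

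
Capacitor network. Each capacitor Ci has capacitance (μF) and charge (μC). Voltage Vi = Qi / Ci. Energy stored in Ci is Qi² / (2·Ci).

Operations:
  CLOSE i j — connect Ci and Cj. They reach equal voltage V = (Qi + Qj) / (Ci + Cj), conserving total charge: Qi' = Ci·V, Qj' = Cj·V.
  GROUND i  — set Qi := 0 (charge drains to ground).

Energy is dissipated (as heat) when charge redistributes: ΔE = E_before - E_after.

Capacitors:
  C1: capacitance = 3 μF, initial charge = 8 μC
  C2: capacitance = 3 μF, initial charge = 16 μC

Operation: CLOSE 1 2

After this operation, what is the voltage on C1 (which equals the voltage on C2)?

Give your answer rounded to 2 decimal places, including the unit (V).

Answer: 4.00 V

Derivation:
Initial: C1(3μF, Q=8μC, V=2.67V), C2(3μF, Q=16μC, V=5.33V)
Op 1: CLOSE 1-2: Q_total=24.00, C_total=6.00, V=4.00; Q1=12.00, Q2=12.00; dissipated=5.333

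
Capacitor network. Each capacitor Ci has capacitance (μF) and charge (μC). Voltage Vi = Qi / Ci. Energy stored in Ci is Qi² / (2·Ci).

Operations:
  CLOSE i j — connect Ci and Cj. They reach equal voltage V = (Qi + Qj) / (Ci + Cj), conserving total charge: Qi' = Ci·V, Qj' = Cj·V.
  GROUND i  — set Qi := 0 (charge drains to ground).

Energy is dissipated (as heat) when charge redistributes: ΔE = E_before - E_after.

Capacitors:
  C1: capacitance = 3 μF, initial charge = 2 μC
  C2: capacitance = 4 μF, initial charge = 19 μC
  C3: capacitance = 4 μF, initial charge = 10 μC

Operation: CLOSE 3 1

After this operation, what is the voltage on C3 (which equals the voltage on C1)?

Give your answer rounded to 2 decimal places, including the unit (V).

Initial: C1(3μF, Q=2μC, V=0.67V), C2(4μF, Q=19μC, V=4.75V), C3(4μF, Q=10μC, V=2.50V)
Op 1: CLOSE 3-1: Q_total=12.00, C_total=7.00, V=1.71; Q3=6.86, Q1=5.14; dissipated=2.881

Answer: 1.71 V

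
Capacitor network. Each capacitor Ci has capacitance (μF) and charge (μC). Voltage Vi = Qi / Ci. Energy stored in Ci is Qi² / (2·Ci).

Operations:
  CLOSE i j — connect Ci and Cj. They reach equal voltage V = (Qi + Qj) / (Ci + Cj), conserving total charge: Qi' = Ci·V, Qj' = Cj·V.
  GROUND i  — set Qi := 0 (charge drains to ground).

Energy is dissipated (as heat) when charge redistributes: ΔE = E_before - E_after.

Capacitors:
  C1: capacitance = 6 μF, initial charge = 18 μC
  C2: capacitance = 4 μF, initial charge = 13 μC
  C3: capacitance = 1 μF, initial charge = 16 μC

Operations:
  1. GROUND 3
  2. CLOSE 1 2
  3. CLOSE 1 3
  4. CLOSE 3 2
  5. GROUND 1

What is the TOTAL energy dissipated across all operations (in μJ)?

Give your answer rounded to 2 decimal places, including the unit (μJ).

Initial: C1(6μF, Q=18μC, V=3.00V), C2(4μF, Q=13μC, V=3.25V), C3(1μF, Q=16μC, V=16.00V)
Op 1: GROUND 3: Q3=0; energy lost=128.000
Op 2: CLOSE 1-2: Q_total=31.00, C_total=10.00, V=3.10; Q1=18.60, Q2=12.40; dissipated=0.075
Op 3: CLOSE 1-3: Q_total=18.60, C_total=7.00, V=2.66; Q1=15.94, Q3=2.66; dissipated=4.119
Op 4: CLOSE 3-2: Q_total=15.06, C_total=5.00, V=3.01; Q3=3.01, Q2=12.05; dissipated=0.078
Op 5: GROUND 1: Q1=0; energy lost=21.181
Total dissipated: 153.453 μJ

Answer: 153.45 μJ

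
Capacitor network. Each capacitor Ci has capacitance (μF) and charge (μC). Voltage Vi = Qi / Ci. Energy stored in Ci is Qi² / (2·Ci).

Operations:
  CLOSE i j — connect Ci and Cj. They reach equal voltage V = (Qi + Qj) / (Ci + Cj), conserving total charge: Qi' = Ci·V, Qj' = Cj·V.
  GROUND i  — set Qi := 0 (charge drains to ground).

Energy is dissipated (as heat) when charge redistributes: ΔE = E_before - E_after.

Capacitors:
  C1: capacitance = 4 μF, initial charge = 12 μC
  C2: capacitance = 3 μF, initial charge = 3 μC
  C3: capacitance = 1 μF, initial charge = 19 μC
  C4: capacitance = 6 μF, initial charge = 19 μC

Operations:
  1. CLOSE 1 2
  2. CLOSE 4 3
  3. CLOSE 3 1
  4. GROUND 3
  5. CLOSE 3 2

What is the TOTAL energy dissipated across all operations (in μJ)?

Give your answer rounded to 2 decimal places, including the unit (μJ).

Initial: C1(4μF, Q=12μC, V=3.00V), C2(3μF, Q=3μC, V=1.00V), C3(1μF, Q=19μC, V=19.00V), C4(6μF, Q=19μC, V=3.17V)
Op 1: CLOSE 1-2: Q_total=15.00, C_total=7.00, V=2.14; Q1=8.57, Q2=6.43; dissipated=3.429
Op 2: CLOSE 4-3: Q_total=38.00, C_total=7.00, V=5.43; Q4=32.57, Q3=5.43; dissipated=107.440
Op 3: CLOSE 3-1: Q_total=14.00, C_total=5.00, V=2.80; Q3=2.80, Q1=11.20; dissipated=4.318
Op 4: GROUND 3: Q3=0; energy lost=3.920
Op 5: CLOSE 3-2: Q_total=6.43, C_total=4.00, V=1.61; Q3=1.61, Q2=4.82; dissipated=1.722
Total dissipated: 120.829 μJ

Answer: 120.83 μJ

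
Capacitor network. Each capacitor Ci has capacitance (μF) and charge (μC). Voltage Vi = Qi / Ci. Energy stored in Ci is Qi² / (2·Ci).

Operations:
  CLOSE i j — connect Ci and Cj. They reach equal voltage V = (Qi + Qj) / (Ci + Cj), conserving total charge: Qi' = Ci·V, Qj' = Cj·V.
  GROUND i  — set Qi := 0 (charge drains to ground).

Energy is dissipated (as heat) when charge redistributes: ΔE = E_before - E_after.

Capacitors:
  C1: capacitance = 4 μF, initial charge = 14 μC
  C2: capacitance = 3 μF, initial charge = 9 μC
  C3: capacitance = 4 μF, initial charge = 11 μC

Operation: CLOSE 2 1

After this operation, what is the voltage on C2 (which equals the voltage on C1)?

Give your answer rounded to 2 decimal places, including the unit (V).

Answer: 3.29 V

Derivation:
Initial: C1(4μF, Q=14μC, V=3.50V), C2(3μF, Q=9μC, V=3.00V), C3(4μF, Q=11μC, V=2.75V)
Op 1: CLOSE 2-1: Q_total=23.00, C_total=7.00, V=3.29; Q2=9.86, Q1=13.14; dissipated=0.214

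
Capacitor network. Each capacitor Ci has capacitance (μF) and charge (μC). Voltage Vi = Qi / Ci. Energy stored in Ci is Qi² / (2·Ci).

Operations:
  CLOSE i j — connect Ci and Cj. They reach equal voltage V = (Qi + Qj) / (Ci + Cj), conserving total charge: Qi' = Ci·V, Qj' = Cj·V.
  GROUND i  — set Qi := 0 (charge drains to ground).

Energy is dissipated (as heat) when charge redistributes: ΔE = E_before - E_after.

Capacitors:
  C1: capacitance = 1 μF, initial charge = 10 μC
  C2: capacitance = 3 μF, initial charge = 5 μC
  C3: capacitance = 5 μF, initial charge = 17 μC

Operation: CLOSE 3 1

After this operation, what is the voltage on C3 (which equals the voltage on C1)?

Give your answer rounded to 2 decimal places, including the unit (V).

Answer: 4.50 V

Derivation:
Initial: C1(1μF, Q=10μC, V=10.00V), C2(3μF, Q=5μC, V=1.67V), C3(5μF, Q=17μC, V=3.40V)
Op 1: CLOSE 3-1: Q_total=27.00, C_total=6.00, V=4.50; Q3=22.50, Q1=4.50; dissipated=18.150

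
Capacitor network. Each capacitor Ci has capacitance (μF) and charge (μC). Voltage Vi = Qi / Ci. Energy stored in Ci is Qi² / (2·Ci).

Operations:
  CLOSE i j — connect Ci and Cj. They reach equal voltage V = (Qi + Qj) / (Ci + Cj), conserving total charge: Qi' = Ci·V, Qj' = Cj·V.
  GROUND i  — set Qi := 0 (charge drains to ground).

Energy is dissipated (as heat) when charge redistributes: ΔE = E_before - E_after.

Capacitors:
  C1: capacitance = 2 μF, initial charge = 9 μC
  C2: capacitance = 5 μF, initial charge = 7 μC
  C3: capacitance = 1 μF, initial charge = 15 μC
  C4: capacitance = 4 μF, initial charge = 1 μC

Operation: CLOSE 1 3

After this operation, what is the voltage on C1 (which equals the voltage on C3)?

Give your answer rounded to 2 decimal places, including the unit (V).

Answer: 8.00 V

Derivation:
Initial: C1(2μF, Q=9μC, V=4.50V), C2(5μF, Q=7μC, V=1.40V), C3(1μF, Q=15μC, V=15.00V), C4(4μF, Q=1μC, V=0.25V)
Op 1: CLOSE 1-3: Q_total=24.00, C_total=3.00, V=8.00; Q1=16.00, Q3=8.00; dissipated=36.750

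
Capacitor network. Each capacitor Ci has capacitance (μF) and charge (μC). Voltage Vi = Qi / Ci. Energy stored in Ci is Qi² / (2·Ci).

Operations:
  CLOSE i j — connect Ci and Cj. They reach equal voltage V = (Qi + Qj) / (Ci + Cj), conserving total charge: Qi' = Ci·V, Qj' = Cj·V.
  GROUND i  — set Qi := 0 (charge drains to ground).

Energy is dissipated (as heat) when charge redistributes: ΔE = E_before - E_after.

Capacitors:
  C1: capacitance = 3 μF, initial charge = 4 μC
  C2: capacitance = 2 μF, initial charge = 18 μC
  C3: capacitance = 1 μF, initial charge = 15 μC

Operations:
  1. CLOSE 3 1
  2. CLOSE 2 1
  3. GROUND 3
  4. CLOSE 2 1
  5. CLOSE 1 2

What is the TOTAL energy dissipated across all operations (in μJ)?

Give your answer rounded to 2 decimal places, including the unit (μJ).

Answer: 92.16 μJ

Derivation:
Initial: C1(3μF, Q=4μC, V=1.33V), C2(2μF, Q=18μC, V=9.00V), C3(1μF, Q=15μC, V=15.00V)
Op 1: CLOSE 3-1: Q_total=19.00, C_total=4.00, V=4.75; Q3=4.75, Q1=14.25; dissipated=70.042
Op 2: CLOSE 2-1: Q_total=32.25, C_total=5.00, V=6.45; Q2=12.90, Q1=19.35; dissipated=10.838
Op 3: GROUND 3: Q3=0; energy lost=11.281
Op 4: CLOSE 2-1: Q_total=32.25, C_total=5.00, V=6.45; Q2=12.90, Q1=19.35; dissipated=0.000
Op 5: CLOSE 1-2: Q_total=32.25, C_total=5.00, V=6.45; Q1=19.35, Q2=12.90; dissipated=0.000
Total dissipated: 92.160 μJ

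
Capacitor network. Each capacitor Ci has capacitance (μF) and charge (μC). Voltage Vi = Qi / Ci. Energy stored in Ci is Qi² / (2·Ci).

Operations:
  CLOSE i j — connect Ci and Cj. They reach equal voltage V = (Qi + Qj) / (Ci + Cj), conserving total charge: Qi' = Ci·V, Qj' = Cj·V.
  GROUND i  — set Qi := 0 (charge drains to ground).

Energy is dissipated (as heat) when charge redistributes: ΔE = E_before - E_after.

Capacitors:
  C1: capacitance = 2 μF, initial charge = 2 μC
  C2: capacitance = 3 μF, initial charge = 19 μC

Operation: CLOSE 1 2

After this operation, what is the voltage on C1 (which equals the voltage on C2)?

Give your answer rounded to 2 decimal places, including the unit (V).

Answer: 4.20 V

Derivation:
Initial: C1(2μF, Q=2μC, V=1.00V), C2(3μF, Q=19μC, V=6.33V)
Op 1: CLOSE 1-2: Q_total=21.00, C_total=5.00, V=4.20; Q1=8.40, Q2=12.60; dissipated=17.067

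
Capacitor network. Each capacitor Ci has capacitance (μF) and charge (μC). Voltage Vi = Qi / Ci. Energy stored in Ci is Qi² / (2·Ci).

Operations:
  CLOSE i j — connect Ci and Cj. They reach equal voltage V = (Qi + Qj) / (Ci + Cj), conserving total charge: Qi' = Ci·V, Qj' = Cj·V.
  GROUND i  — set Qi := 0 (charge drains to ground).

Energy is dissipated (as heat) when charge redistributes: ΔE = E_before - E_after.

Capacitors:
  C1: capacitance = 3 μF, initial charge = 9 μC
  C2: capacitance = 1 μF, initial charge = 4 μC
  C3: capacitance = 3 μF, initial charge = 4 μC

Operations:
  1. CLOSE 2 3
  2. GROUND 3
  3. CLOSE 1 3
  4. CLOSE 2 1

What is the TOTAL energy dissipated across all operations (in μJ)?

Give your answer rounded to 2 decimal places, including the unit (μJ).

Initial: C1(3μF, Q=9μC, V=3.00V), C2(1μF, Q=4μC, V=4.00V), C3(3μF, Q=4μC, V=1.33V)
Op 1: CLOSE 2-3: Q_total=8.00, C_total=4.00, V=2.00; Q2=2.00, Q3=6.00; dissipated=2.667
Op 2: GROUND 3: Q3=0; energy lost=6.000
Op 3: CLOSE 1-3: Q_total=9.00, C_total=6.00, V=1.50; Q1=4.50, Q3=4.50; dissipated=6.750
Op 4: CLOSE 2-1: Q_total=6.50, C_total=4.00, V=1.62; Q2=1.62, Q1=4.88; dissipated=0.094
Total dissipated: 15.510 μJ

Answer: 15.51 μJ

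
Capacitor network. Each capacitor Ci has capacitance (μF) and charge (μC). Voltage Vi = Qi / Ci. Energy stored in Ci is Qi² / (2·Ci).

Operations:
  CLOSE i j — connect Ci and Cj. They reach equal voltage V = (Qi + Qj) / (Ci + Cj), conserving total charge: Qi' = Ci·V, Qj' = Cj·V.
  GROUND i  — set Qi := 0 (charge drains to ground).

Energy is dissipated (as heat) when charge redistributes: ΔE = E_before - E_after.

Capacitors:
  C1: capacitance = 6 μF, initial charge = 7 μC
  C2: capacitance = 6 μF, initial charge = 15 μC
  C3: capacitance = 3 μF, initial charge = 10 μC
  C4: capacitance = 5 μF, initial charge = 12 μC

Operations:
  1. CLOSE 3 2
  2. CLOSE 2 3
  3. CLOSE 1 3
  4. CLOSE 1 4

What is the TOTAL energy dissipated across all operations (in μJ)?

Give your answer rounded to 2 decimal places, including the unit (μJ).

Answer: 3.95 μJ

Derivation:
Initial: C1(6μF, Q=7μC, V=1.17V), C2(6μF, Q=15μC, V=2.50V), C3(3μF, Q=10μC, V=3.33V), C4(5μF, Q=12μC, V=2.40V)
Op 1: CLOSE 3-2: Q_total=25.00, C_total=9.00, V=2.78; Q3=8.33, Q2=16.67; dissipated=0.694
Op 2: CLOSE 2-3: Q_total=25.00, C_total=9.00, V=2.78; Q2=16.67, Q3=8.33; dissipated=0.000
Op 3: CLOSE 1-3: Q_total=15.33, C_total=9.00, V=1.70; Q1=10.22, Q3=5.11; dissipated=2.596
Op 4: CLOSE 1-4: Q_total=22.22, C_total=11.00, V=2.02; Q1=12.12, Q4=10.10; dissipated=0.661
Total dissipated: 3.951 μJ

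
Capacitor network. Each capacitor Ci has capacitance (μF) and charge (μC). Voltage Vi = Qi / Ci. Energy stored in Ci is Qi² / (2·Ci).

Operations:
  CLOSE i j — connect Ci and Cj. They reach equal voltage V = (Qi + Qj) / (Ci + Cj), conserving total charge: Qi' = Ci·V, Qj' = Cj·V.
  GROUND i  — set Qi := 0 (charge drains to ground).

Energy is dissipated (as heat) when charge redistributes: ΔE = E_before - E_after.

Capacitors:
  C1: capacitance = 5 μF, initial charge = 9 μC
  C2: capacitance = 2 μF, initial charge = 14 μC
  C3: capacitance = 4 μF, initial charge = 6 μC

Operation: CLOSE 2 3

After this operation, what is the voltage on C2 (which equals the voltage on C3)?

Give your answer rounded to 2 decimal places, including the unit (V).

Answer: 3.33 V

Derivation:
Initial: C1(5μF, Q=9μC, V=1.80V), C2(2μF, Q=14μC, V=7.00V), C3(4μF, Q=6μC, V=1.50V)
Op 1: CLOSE 2-3: Q_total=20.00, C_total=6.00, V=3.33; Q2=6.67, Q3=13.33; dissipated=20.167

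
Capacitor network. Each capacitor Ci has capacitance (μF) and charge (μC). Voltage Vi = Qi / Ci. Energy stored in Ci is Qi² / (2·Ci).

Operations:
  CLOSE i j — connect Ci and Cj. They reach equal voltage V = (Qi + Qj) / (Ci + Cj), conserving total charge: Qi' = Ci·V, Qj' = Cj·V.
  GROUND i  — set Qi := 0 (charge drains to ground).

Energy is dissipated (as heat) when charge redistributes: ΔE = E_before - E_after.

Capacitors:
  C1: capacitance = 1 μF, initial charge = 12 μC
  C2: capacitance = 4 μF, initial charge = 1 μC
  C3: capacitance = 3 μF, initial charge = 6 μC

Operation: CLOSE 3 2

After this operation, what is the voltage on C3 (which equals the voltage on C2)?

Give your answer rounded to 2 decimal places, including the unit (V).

Answer: 1.00 V

Derivation:
Initial: C1(1μF, Q=12μC, V=12.00V), C2(4μF, Q=1μC, V=0.25V), C3(3μF, Q=6μC, V=2.00V)
Op 1: CLOSE 3-2: Q_total=7.00, C_total=7.00, V=1.00; Q3=3.00, Q2=4.00; dissipated=2.625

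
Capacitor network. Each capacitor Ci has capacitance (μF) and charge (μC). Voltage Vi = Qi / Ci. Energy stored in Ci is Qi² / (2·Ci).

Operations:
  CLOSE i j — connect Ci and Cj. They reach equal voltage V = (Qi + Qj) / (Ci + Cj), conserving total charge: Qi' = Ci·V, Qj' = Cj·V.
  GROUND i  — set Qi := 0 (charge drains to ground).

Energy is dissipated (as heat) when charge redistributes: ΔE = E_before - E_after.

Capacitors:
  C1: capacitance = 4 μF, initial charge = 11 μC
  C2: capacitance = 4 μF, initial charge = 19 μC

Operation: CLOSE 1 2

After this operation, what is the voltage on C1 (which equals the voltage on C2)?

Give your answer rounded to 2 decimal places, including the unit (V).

Answer: 3.75 V

Derivation:
Initial: C1(4μF, Q=11μC, V=2.75V), C2(4μF, Q=19μC, V=4.75V)
Op 1: CLOSE 1-2: Q_total=30.00, C_total=8.00, V=3.75; Q1=15.00, Q2=15.00; dissipated=4.000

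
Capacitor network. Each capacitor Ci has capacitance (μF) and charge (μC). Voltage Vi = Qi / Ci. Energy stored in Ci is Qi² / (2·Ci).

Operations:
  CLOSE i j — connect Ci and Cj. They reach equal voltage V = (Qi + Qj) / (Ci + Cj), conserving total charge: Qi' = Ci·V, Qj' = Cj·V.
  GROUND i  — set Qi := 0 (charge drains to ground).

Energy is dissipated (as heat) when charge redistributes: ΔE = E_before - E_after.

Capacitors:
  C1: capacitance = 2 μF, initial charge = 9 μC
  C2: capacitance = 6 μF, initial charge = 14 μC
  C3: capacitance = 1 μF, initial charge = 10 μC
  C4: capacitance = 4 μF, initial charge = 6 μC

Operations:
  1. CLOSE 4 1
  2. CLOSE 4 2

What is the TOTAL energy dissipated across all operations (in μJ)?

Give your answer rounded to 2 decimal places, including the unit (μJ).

Initial: C1(2μF, Q=9μC, V=4.50V), C2(6μF, Q=14μC, V=2.33V), C3(1μF, Q=10μC, V=10.00V), C4(4μF, Q=6μC, V=1.50V)
Op 1: CLOSE 4-1: Q_total=15.00, C_total=6.00, V=2.50; Q4=10.00, Q1=5.00; dissipated=6.000
Op 2: CLOSE 4-2: Q_total=24.00, C_total=10.00, V=2.40; Q4=9.60, Q2=14.40; dissipated=0.033
Total dissipated: 6.033 μJ

Answer: 6.03 μJ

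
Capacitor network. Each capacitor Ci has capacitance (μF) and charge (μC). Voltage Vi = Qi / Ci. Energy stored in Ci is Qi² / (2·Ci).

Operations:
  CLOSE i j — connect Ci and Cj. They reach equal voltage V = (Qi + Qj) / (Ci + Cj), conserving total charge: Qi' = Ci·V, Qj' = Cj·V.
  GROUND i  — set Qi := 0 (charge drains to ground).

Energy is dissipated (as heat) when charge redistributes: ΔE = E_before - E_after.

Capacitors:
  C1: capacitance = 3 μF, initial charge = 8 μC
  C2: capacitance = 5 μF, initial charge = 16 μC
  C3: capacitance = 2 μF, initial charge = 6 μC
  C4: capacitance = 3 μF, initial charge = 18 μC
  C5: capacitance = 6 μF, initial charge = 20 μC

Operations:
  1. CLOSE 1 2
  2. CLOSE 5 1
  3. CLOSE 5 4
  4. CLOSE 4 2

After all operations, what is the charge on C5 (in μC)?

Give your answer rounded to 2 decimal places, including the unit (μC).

Initial: C1(3μF, Q=8μC, V=2.67V), C2(5μF, Q=16μC, V=3.20V), C3(2μF, Q=6μC, V=3.00V), C4(3μF, Q=18μC, V=6.00V), C5(6μF, Q=20μC, V=3.33V)
Op 1: CLOSE 1-2: Q_total=24.00, C_total=8.00, V=3.00; Q1=9.00, Q2=15.00; dissipated=0.267
Op 2: CLOSE 5-1: Q_total=29.00, C_total=9.00, V=3.22; Q5=19.33, Q1=9.67; dissipated=0.111
Op 3: CLOSE 5-4: Q_total=37.33, C_total=9.00, V=4.15; Q5=24.89, Q4=12.44; dissipated=7.716
Op 4: CLOSE 4-2: Q_total=27.44, C_total=8.00, V=3.43; Q4=10.29, Q2=17.15; dissipated=1.236
Final charges: Q1=9.67, Q2=17.15, Q3=6.00, Q4=10.29, Q5=24.89

Answer: 24.89 μC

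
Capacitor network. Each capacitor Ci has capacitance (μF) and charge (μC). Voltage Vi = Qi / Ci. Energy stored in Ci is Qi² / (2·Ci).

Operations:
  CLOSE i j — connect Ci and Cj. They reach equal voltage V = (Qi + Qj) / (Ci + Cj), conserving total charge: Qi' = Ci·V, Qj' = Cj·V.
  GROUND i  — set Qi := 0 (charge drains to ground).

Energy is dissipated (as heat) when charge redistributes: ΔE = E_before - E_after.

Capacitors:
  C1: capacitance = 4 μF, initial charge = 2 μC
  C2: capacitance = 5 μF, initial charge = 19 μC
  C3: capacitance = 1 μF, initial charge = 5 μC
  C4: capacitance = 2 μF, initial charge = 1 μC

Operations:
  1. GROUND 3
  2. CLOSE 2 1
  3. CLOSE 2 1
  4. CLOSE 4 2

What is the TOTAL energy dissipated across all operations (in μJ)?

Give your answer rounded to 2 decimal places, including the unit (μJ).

Answer: 27.00 μJ

Derivation:
Initial: C1(4μF, Q=2μC, V=0.50V), C2(5μF, Q=19μC, V=3.80V), C3(1μF, Q=5μC, V=5.00V), C4(2μF, Q=1μC, V=0.50V)
Op 1: GROUND 3: Q3=0; energy lost=12.500
Op 2: CLOSE 2-1: Q_total=21.00, C_total=9.00, V=2.33; Q2=11.67, Q1=9.33; dissipated=12.100
Op 3: CLOSE 2-1: Q_total=21.00, C_total=9.00, V=2.33; Q2=11.67, Q1=9.33; dissipated=0.000
Op 4: CLOSE 4-2: Q_total=12.67, C_total=7.00, V=1.81; Q4=3.62, Q2=9.05; dissipated=2.401
Total dissipated: 27.001 μJ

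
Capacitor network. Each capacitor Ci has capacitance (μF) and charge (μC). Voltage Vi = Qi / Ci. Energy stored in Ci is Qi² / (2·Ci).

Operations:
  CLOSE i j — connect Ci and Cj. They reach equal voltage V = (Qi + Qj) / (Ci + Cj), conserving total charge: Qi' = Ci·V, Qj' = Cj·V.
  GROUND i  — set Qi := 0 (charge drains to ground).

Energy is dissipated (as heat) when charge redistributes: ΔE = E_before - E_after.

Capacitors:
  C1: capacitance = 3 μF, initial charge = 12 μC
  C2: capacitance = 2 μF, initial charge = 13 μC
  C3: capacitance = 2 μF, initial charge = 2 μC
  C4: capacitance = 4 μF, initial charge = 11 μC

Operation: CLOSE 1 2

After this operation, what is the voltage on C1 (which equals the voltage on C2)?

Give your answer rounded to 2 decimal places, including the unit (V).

Answer: 5.00 V

Derivation:
Initial: C1(3μF, Q=12μC, V=4.00V), C2(2μF, Q=13μC, V=6.50V), C3(2μF, Q=2μC, V=1.00V), C4(4μF, Q=11μC, V=2.75V)
Op 1: CLOSE 1-2: Q_total=25.00, C_total=5.00, V=5.00; Q1=15.00, Q2=10.00; dissipated=3.750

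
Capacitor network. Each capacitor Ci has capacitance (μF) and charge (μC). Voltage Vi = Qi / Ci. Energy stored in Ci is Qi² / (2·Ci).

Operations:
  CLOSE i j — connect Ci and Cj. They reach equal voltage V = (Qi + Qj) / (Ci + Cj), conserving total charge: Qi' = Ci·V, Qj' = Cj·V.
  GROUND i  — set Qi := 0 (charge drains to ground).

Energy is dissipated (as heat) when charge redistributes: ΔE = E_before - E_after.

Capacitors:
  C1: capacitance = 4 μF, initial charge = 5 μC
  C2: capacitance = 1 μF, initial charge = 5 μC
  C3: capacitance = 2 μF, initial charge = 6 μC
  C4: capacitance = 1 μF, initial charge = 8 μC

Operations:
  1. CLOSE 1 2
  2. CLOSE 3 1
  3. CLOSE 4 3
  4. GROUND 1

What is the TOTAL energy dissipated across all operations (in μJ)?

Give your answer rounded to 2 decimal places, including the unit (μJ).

Answer: 27.88 μJ

Derivation:
Initial: C1(4μF, Q=5μC, V=1.25V), C2(1μF, Q=5μC, V=5.00V), C3(2μF, Q=6μC, V=3.00V), C4(1μF, Q=8μC, V=8.00V)
Op 1: CLOSE 1-2: Q_total=10.00, C_total=5.00, V=2.00; Q1=8.00, Q2=2.00; dissipated=5.625
Op 2: CLOSE 3-1: Q_total=14.00, C_total=6.00, V=2.33; Q3=4.67, Q1=9.33; dissipated=0.667
Op 3: CLOSE 4-3: Q_total=12.67, C_total=3.00, V=4.22; Q4=4.22, Q3=8.44; dissipated=10.704
Op 4: GROUND 1: Q1=0; energy lost=10.889
Total dissipated: 27.884 μJ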